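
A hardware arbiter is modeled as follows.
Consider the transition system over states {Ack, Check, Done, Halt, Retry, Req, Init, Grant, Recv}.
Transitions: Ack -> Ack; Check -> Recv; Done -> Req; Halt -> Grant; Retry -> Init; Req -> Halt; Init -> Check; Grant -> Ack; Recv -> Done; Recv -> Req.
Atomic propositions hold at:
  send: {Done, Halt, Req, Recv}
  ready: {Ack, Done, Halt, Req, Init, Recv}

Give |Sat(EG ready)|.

1

EG ready: greatest fixpoint, start Z0 = {Ack, Done, Halt, Req, Init, Recv}, keep only states in Sat with some successor in Z. Z1 = {Ack, Done, Req, Recv}; Z2 = {Ack, Done, Recv}; Z3 = {Ack, Recv}; Z4 = {Ack}; fixed.
Sat(EG ready) = {Ack}
|Sat(EG ready)| = |{Ack}| = 1.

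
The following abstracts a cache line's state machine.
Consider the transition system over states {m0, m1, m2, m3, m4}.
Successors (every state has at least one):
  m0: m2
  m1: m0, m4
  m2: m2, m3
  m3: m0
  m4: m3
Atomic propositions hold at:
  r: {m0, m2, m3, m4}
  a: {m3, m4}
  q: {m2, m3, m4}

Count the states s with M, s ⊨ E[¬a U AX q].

Sat(¬a) = {m0, m1, m2}
Sat(AX q) = {s : every successor in {m2, m3, m4}} = {m0, m2, m4}
E[¬a U AX q]: least fixpoint, start Z0 = Sat(AX q) = {m0, m2, m4}, add states in Sat(¬a) with some successor in Z. Z1 = {m0, m1, m2, m4}; fixed.
Sat(E[¬a U AX q]) = {m0, m1, m2, m4}
|Sat(E[¬a U AX q])| = |{m0, m1, m2, m4}| = 4.

4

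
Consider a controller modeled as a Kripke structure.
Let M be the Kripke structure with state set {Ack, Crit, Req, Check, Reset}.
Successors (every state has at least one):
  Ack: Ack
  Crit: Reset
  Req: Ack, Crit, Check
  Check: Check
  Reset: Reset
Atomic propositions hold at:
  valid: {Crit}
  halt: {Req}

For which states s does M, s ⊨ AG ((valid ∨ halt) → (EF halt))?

Sat(valid ∨ halt) = {Crit, Req}
EF halt: least fixpoint, start Z0 = {Req}, add states with some successor in Z. Already a fixed point.
Sat(EF halt) = {Req}
Sat((valid ∨ halt) → (EF halt)) = {Ack, Req, Check, Reset}
AG ((valid ∨ halt) → (EF halt)): greatest fixpoint, start Z0 = {Ack, Req, Check, Reset}, keep only states in Sat with every successor in Z. Z1 = {Ack, Check, Reset}; fixed.
Sat(AG ((valid ∨ halt) → (EF halt))) = {Ack, Check, Reset}

{Ack, Check, Reset}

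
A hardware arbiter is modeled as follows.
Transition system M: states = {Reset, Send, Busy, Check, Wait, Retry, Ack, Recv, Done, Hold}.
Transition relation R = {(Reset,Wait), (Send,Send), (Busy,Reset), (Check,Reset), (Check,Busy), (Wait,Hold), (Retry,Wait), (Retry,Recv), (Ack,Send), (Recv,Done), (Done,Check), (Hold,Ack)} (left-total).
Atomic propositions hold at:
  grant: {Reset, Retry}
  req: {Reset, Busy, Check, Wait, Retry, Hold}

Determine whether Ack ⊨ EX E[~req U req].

Sat(~req) = {Send, Ack, Recv, Done}
E[~req U req]: least fixpoint, start Z0 = Sat(req) = {Reset, Busy, Check, Wait, Retry, Hold}, add states in Sat(~req) with some successor in Z. Z1 = {Reset, Busy, Check, Wait, Retry, Done, Hold}; Z2 = {Reset, Busy, Check, Wait, Retry, Recv, Done, Hold}; fixed.
Sat(E[~req U req]) = {Reset, Busy, Check, Wait, Retry, Recv, Done, Hold}
Sat(EX E[~req U req]) = {s : some successor in {Reset, Busy, Check, Wait, Retry, Recv, Done, Hold}} = {Reset, Busy, Check, Wait, Retry, Recv, Done}
Ack ∉ Sat(EX E[~req U req]) = {Reset, Busy, Check, Wait, Retry, Recv, Done}, so the formula does not hold at Ack.

No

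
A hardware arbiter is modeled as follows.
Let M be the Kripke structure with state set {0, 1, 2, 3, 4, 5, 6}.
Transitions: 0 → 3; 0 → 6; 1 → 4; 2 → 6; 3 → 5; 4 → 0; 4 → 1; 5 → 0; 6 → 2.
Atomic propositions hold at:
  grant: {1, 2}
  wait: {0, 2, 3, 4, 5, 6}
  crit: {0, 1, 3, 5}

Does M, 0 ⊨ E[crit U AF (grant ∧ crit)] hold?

Sat(grant ∧ crit) = {1}
AF (grant ∧ crit): least fixpoint, start Z0 = {1}, add states with every successor in Z. Already a fixed point.
Sat(AF (grant ∧ crit)) = {1}
E[crit U AF (grant ∧ crit)]: least fixpoint, start Z0 = Sat(AF (grant ∧ crit)) = {1}, add states in Sat(crit) with some successor in Z. Already a fixed point.
Sat(E[crit U AF (grant ∧ crit)]) = {1}
0 ∉ Sat(E[crit U AF (grant ∧ crit)]) = {1}, so the formula does not hold at 0.

No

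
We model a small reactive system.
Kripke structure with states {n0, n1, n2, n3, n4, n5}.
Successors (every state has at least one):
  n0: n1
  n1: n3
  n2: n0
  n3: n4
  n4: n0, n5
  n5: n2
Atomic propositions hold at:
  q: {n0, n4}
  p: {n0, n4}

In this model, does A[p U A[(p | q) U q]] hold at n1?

Sat(p | q) = {n0, n4}
A[(p | q) U q]: least fixpoint, start Z0 = Sat(q) = {n0, n4}, add states in Sat(p | q) with every successor in Z. Already a fixed point.
Sat(A[(p | q) U q]) = {n0, n4}
A[p U A[(p | q) U q]]: least fixpoint, start Z0 = Sat(A[(p | q) U q]) = {n0, n4}, add states in Sat(p) with every successor in Z. Already a fixed point.
Sat(A[p U A[(p | q) U q]]) = {n0, n4}
n1 ∉ Sat(A[p U A[(p | q) U q]]) = {n0, n4}, so the formula does not hold at n1.

No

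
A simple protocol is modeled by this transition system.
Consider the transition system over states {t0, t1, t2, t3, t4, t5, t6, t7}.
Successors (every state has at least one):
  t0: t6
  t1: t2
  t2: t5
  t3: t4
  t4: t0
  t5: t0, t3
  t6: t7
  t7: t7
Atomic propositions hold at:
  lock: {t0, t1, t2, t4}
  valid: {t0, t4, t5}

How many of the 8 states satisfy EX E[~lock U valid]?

Sat(~lock) = {t3, t5, t6, t7}
E[~lock U valid]: least fixpoint, start Z0 = Sat(valid) = {t0, t4, t5}, add states in Sat(~lock) with some successor in Z. Z1 = {t0, t3, t4, t5}; fixed.
Sat(E[~lock U valid]) = {t0, t3, t4, t5}
Sat(EX E[~lock U valid]) = {s : some successor in {t0, t3, t4, t5}} = {t2, t3, t4, t5}
|Sat(EX E[~lock U valid])| = |{t2, t3, t4, t5}| = 4.

4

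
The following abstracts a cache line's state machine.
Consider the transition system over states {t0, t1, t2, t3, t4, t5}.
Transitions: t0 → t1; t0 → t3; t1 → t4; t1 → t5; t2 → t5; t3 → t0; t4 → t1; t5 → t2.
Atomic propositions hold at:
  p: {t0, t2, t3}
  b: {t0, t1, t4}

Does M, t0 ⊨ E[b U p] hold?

E[b U p]: least fixpoint, start Z0 = Sat(p) = {t0, t2, t3}, add states in Sat(b) with some successor in Z. Already a fixed point.
Sat(E[b U p]) = {t0, t2, t3}
t0 ∈ Sat(E[b U p]) = {t0, t2, t3}, so the formula holds at t0.

Yes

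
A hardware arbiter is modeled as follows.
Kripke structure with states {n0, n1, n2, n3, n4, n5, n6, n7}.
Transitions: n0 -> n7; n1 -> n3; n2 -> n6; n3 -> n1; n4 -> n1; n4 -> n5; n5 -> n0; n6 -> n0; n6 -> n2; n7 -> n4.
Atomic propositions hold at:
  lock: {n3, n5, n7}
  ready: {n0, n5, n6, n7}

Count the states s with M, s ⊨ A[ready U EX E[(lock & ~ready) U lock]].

Sat(~ready) = {n1, n2, n3, n4}
Sat(lock & ~ready) = {n3}
E[(lock & ~ready) U lock]: least fixpoint, start Z0 = Sat(lock) = {n3, n5, n7}, add states in Sat(lock & ~ready) with some successor in Z. Already a fixed point.
Sat(E[(lock & ~ready) U lock]) = {n3, n5, n7}
Sat(EX E[(lock & ~ready) U lock]) = {s : some successor in {n3, n5, n7}} = {n0, n1, n4}
A[ready U EX E[(lock & ~ready) U lock]]: least fixpoint, start Z0 = Sat(EX E[(lock & ~ready) U lock]) = {n0, n1, n4}, add states in Sat(ready) with every successor in Z. Z1 = {n0, n1, n4, n5, n7}; fixed.
Sat(A[ready U EX E[(lock & ~ready) U lock]]) = {n0, n1, n4, n5, n7}
|Sat(A[ready U EX E[(lock & ~ready) U lock]])| = |{n0, n1, n4, n5, n7}| = 5.

5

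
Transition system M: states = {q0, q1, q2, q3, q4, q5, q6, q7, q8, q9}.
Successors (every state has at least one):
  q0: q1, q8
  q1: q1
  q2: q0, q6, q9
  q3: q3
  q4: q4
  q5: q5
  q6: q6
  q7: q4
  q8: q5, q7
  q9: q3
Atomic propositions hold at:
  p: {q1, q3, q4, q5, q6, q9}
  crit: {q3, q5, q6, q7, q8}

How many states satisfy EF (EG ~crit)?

6

Sat(~crit) = {q0, q1, q2, q4, q9}
EG ~crit: greatest fixpoint, start Z0 = {q0, q1, q2, q4, q9}, keep only states in Sat with some successor in Z. Z1 = {q0, q1, q2, q4}; fixed.
Sat(EG ~crit) = {q0, q1, q2, q4}
EF (EG ~crit): least fixpoint, start Z0 = {q0, q1, q2, q4}, add states with some successor in Z. Z1 = {q0, q1, q2, q4, q7}; Z2 = {q0, q1, q2, q4, q7, q8}; fixed.
Sat(EF (EG ~crit)) = {q0, q1, q2, q4, q7, q8}
|Sat(EF (EG ~crit))| = |{q0, q1, q2, q4, q7, q8}| = 6.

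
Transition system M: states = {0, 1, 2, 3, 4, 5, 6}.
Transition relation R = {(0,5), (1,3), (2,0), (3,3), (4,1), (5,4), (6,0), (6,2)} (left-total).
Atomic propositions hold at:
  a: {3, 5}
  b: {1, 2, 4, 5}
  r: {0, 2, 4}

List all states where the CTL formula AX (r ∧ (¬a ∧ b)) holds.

{5}

Sat(¬a) = {0, 1, 2, 4, 6}
Sat(¬a ∧ b) = {1, 2, 4}
Sat(r ∧ (¬a ∧ b)) = {2, 4}
Sat(AX (r ∧ (¬a ∧ b))) = {s : every successor in {2, 4}} = {5}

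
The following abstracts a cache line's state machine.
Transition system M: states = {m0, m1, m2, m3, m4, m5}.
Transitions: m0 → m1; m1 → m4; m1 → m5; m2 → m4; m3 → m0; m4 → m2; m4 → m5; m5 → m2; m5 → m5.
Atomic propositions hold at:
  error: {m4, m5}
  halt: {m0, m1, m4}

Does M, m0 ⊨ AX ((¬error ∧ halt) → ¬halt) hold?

Sat(¬error) = {m0, m1, m2, m3}
Sat(¬error ∧ halt) = {m0, m1}
Sat(¬halt) = {m2, m3, m5}
Sat((¬error ∧ halt) → ¬halt) = {m2, m3, m4, m5}
Sat(AX ((¬error ∧ halt) → ¬halt)) = {s : every successor in {m2, m3, m4, m5}} = {m1, m2, m4, m5}
m0 ∉ Sat(AX ((¬error ∧ halt) → ¬halt)) = {m1, m2, m4, m5}, so the formula does not hold at m0.

No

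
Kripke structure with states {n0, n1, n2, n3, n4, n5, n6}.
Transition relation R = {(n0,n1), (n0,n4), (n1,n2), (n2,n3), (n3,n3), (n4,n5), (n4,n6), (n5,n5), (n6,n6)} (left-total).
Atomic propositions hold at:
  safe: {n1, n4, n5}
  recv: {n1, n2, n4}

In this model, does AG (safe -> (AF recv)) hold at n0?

AF recv: least fixpoint, start Z0 = {n1, n2, n4}, add states with every successor in Z. Z1 = {n0, n1, n2, n4}; fixed.
Sat(AF recv) = {n0, n1, n2, n4}
Sat(safe -> (AF recv)) = {n0, n1, n2, n3, n4, n6}
AG (safe -> (AF recv)): greatest fixpoint, start Z0 = {n0, n1, n2, n3, n4, n6}, keep only states in Sat with every successor in Z. Z1 = {n0, n1, n2, n3, n6}; Z2 = {n1, n2, n3, n6}; fixed.
Sat(AG (safe -> (AF recv))) = {n1, n2, n3, n6}
n0 ∉ Sat(AG (safe -> (AF recv))) = {n1, n2, n3, n6}, so the formula does not hold at n0.

No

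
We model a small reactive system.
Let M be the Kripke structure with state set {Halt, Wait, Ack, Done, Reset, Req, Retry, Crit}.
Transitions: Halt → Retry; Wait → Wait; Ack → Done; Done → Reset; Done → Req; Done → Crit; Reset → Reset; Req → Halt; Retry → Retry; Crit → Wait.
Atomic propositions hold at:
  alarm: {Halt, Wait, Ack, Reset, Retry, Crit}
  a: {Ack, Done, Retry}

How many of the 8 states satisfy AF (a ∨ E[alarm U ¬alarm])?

5

Sat(¬alarm) = {Done, Req}
E[alarm U ¬alarm]: least fixpoint, start Z0 = Sat(¬alarm) = {Done, Req}, add states in Sat(alarm) with some successor in Z. Z1 = {Ack, Done, Req}; fixed.
Sat(E[alarm U ¬alarm]) = {Ack, Done, Req}
Sat(a ∨ E[alarm U ¬alarm]) = {Ack, Done, Req, Retry}
AF (a ∨ E[alarm U ¬alarm]): least fixpoint, start Z0 = {Ack, Done, Req, Retry}, add states with every successor in Z. Z1 = {Halt, Ack, Done, Req, Retry}; fixed.
Sat(AF (a ∨ E[alarm U ¬alarm])) = {Halt, Ack, Done, Req, Retry}
|Sat(AF (a ∨ E[alarm U ¬alarm]))| = |{Halt, Ack, Done, Req, Retry}| = 5.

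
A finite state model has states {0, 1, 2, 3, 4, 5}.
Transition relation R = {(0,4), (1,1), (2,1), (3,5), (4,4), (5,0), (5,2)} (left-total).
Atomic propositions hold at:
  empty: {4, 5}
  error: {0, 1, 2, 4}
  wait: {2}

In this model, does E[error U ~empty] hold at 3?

Yes

Sat(~empty) = {0, 1, 2, 3}
E[error U ~empty]: least fixpoint, start Z0 = Sat(~empty) = {0, 1, 2, 3}, add states in Sat(error) with some successor in Z. Already a fixed point.
Sat(E[error U ~empty]) = {0, 1, 2, 3}
3 ∈ Sat(E[error U ~empty]) = {0, 1, 2, 3}, so the formula holds at 3.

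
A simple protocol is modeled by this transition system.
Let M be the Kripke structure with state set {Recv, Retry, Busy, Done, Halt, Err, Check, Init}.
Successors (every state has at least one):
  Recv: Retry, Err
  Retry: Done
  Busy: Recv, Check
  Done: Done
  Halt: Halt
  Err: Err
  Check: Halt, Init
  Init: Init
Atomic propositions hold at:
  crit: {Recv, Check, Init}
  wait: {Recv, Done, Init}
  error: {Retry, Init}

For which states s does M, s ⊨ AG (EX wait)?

{Retry, Done, Init}

Sat(EX wait) = {s : some successor in {Recv, Done, Init}} = {Retry, Busy, Done, Check, Init}
AG (EX wait): greatest fixpoint, start Z0 = {Retry, Busy, Done, Check, Init}, keep only states in Sat with every successor in Z. Z1 = {Retry, Done, Init}; fixed.
Sat(AG (EX wait)) = {Retry, Done, Init}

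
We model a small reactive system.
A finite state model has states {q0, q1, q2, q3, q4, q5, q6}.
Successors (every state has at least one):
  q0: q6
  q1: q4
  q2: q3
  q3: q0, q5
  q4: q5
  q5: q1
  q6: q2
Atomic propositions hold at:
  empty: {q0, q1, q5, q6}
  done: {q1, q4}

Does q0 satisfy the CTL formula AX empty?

Yes

Sat(AX empty) = {s : every successor in {q0, q1, q5, q6}} = {q0, q3, q4, q5}
q0 ∈ Sat(AX empty) = {q0, q3, q4, q5}, so the formula holds at q0.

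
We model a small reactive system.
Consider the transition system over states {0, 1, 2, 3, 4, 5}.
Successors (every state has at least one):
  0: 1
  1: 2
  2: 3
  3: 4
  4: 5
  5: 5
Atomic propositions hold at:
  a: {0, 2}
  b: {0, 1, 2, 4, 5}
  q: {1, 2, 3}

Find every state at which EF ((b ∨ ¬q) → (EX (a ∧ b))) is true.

{0, 1, 2, 3}

Sat(¬q) = {0, 4, 5}
Sat(b ∨ ¬q) = {0, 1, 2, 4, 5}
Sat(a ∧ b) = {0, 2}
Sat(EX (a ∧ b)) = {s : some successor in {0, 2}} = {1}
Sat((b ∨ ¬q) → (EX (a ∧ b))) = {1, 3}
EF ((b ∨ ¬q) → (EX (a ∧ b))): least fixpoint, start Z0 = {1, 3}, add states with some successor in Z. Z1 = {0, 1, 2, 3}; fixed.
Sat(EF ((b ∨ ¬q) → (EX (a ∧ b)))) = {0, 1, 2, 3}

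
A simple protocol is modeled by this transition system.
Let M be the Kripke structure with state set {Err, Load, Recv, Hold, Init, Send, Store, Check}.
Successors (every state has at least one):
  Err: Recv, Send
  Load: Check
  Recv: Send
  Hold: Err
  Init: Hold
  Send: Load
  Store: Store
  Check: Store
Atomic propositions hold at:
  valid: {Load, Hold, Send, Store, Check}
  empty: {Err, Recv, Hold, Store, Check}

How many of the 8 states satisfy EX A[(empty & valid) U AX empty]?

Sat(empty & valid) = {Hold, Store, Check}
Sat(AX empty) = {s : every successor in {Err, Recv, Hold, Store, Check}} = {Load, Hold, Init, Store, Check}
A[(empty & valid) U AX empty]: least fixpoint, start Z0 = Sat(AX empty) = {Load, Hold, Init, Store, Check}, add states in Sat(empty & valid) with every successor in Z. Already a fixed point.
Sat(A[(empty & valid) U AX empty]) = {Load, Hold, Init, Store, Check}
Sat(EX A[(empty & valid) U AX empty]) = {s : some successor in {Load, Hold, Init, Store, Check}} = {Load, Init, Send, Store, Check}
|Sat(EX A[(empty & valid) U AX empty])| = |{Load, Init, Send, Store, Check}| = 5.

5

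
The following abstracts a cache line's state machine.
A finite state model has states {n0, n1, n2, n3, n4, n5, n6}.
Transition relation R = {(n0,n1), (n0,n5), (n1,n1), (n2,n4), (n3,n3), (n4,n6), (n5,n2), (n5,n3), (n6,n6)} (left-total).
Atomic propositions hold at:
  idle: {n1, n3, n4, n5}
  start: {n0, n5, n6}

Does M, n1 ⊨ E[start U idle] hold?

Yes

E[start U idle]: least fixpoint, start Z0 = Sat(idle) = {n1, n3, n4, n5}, add states in Sat(start) with some successor in Z. Z1 = {n0, n1, n3, n4, n5}; fixed.
Sat(E[start U idle]) = {n0, n1, n3, n4, n5}
n1 ∈ Sat(E[start U idle]) = {n0, n1, n3, n4, n5}, so the formula holds at n1.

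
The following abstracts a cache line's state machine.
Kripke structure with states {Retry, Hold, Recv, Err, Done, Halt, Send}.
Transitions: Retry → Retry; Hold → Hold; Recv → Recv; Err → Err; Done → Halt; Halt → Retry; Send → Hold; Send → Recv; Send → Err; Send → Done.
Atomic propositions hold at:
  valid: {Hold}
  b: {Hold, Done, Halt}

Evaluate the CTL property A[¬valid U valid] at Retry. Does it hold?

No

Sat(¬valid) = {Retry, Recv, Err, Done, Halt, Send}
A[¬valid U valid]: least fixpoint, start Z0 = Sat(valid) = {Hold}, add states in Sat(¬valid) with every successor in Z. Already a fixed point.
Sat(A[¬valid U valid]) = {Hold}
Retry ∉ Sat(A[¬valid U valid]) = {Hold}, so the formula does not hold at Retry.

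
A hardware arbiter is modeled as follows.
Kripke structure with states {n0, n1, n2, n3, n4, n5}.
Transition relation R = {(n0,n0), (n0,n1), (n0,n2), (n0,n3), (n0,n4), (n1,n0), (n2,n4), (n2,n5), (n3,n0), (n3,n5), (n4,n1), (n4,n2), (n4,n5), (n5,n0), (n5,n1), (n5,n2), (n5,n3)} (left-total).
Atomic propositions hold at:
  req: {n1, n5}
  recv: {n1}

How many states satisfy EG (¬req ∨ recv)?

Sat(¬req) = {n0, n2, n3, n4}
Sat(¬req ∨ recv) = {n0, n1, n2, n3, n4}
EG (¬req ∨ recv): greatest fixpoint, start Z0 = {n0, n1, n2, n3, n4}, keep only states in Sat with some successor in Z. Already a fixed point.
Sat(EG (¬req ∨ recv)) = {n0, n1, n2, n3, n4}
|Sat(EG (¬req ∨ recv))| = |{n0, n1, n2, n3, n4}| = 5.

5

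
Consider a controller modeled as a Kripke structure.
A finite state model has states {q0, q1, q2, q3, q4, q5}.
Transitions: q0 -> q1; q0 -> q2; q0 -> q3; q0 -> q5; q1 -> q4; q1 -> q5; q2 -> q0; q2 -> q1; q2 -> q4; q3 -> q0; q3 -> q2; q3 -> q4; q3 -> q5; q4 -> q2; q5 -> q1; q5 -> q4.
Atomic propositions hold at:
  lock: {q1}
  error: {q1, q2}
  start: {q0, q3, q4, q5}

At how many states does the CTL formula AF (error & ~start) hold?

Sat(~start) = {q1, q2}
Sat(error & ~start) = {q1, q2}
AF (error & ~start): least fixpoint, start Z0 = {q1, q2}, add states with every successor in Z. Z1 = {q1, q2, q4}; Z2 = {q1, q2, q4, q5}; fixed.
Sat(AF (error & ~start)) = {q1, q2, q4, q5}
|Sat(AF (error & ~start))| = |{q1, q2, q4, q5}| = 4.

4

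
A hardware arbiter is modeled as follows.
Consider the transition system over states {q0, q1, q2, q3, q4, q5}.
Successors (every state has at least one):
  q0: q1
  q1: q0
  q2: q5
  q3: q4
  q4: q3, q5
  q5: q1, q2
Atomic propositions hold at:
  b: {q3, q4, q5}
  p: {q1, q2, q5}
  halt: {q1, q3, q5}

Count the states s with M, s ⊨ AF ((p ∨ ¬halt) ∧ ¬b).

4

Sat(¬halt) = {q0, q2, q4}
Sat(p ∨ ¬halt) = {q0, q1, q2, q4, q5}
Sat(¬b) = {q0, q1, q2}
Sat((p ∨ ¬halt) ∧ ¬b) = {q0, q1, q2}
AF ((p ∨ ¬halt) ∧ ¬b): least fixpoint, start Z0 = {q0, q1, q2}, add states with every successor in Z. Z1 = {q0, q1, q2, q5}; fixed.
Sat(AF ((p ∨ ¬halt) ∧ ¬b)) = {q0, q1, q2, q5}
|Sat(AF ((p ∨ ¬halt) ∧ ¬b))| = |{q0, q1, q2, q5}| = 4.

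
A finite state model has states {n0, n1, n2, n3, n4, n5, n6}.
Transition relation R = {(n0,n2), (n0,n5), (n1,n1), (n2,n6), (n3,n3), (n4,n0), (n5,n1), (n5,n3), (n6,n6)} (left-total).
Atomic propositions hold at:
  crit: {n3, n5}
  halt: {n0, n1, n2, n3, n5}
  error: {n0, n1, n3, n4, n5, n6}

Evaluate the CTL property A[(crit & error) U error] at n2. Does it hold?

No

Sat(crit & error) = {n3, n5}
A[(crit & error) U error]: least fixpoint, start Z0 = Sat(error) = {n0, n1, n3, n4, n5, n6}, add states in Sat(crit & error) with every successor in Z. Already a fixed point.
Sat(A[(crit & error) U error]) = {n0, n1, n3, n4, n5, n6}
n2 ∉ Sat(A[(crit & error) U error]) = {n0, n1, n3, n4, n5, n6}, so the formula does not hold at n2.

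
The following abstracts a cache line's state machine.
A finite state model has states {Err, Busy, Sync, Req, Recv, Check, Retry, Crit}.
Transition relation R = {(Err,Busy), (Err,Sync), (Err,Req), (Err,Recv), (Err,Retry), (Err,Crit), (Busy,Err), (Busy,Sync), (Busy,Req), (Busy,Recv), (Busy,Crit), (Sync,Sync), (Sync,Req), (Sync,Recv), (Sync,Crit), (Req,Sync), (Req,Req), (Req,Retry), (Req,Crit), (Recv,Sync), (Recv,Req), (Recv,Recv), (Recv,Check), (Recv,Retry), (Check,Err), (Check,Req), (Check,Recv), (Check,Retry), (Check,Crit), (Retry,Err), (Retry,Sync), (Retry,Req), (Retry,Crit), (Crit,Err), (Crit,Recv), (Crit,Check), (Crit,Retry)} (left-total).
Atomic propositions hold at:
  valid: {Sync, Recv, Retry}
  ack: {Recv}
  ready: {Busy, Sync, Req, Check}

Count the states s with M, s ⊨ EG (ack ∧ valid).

1

Sat(ack ∧ valid) = {Recv}
EG (ack ∧ valid): greatest fixpoint, start Z0 = {Recv}, keep only states in Sat with some successor in Z. Already a fixed point.
Sat(EG (ack ∧ valid)) = {Recv}
|Sat(EG (ack ∧ valid))| = |{Recv}| = 1.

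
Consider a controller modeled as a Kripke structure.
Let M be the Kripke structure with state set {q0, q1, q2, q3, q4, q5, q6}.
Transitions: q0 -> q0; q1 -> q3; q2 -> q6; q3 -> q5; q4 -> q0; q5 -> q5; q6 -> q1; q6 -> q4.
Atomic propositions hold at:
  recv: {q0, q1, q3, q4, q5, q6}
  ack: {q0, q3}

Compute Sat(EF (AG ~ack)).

Sat(~ack) = {q1, q2, q4, q5, q6}
AG ~ack: greatest fixpoint, start Z0 = {q1, q2, q4, q5, q6}, keep only states in Sat with every successor in Z. Z1 = {q2, q5, q6}; Z2 = {q2, q5}; Z3 = {q5}; fixed.
Sat(AG ~ack) = {q5}
EF (AG ~ack): least fixpoint, start Z0 = {q5}, add states with some successor in Z. Z1 = {q3, q5}; Z2 = {q1, q3, q5}; Z3 = {q1, q3, q5, q6}; Z4 = {q1, q2, q3, q5, q6}; fixed.
Sat(EF (AG ~ack)) = {q1, q2, q3, q5, q6}

{q1, q2, q3, q5, q6}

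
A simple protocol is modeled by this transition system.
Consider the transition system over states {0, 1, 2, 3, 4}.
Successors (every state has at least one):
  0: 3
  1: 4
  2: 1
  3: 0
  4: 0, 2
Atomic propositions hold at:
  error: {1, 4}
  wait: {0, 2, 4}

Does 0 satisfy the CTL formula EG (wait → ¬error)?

Sat(¬error) = {0, 2, 3}
Sat(wait → ¬error) = {0, 1, 2, 3}
EG (wait → ¬error): greatest fixpoint, start Z0 = {0, 1, 2, 3}, keep only states in Sat with some successor in Z. Z1 = {0, 2, 3}; Z2 = {0, 3}; fixed.
Sat(EG (wait → ¬error)) = {0, 3}
0 ∈ Sat(EG (wait → ¬error)) = {0, 3}, so the formula holds at 0.

Yes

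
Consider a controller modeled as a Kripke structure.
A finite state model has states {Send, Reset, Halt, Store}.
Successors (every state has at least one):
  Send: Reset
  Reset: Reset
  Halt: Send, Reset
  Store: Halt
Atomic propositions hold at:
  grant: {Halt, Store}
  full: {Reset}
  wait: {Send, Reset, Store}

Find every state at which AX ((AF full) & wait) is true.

AF full: least fixpoint, start Z0 = {Reset}, add states with every successor in Z. Z1 = {Send, Reset}; Z2 = {Send, Reset, Halt}; Z3 = {Send, Reset, Halt, Store}; fixed.
Sat(AF full) = {Send, Reset, Halt, Store}
Sat((AF full) & wait) = {Send, Reset, Store}
Sat(AX ((AF full) & wait)) = {s : every successor in {Send, Reset, Store}} = {Send, Reset, Halt}

{Send, Reset, Halt}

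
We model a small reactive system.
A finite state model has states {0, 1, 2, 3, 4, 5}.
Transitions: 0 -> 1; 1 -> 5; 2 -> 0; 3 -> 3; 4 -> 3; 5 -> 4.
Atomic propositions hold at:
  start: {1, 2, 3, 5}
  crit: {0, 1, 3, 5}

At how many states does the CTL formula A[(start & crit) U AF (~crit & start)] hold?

Sat(start & crit) = {1, 3, 5}
Sat(~crit) = {2, 4}
Sat(~crit & start) = {2}
AF (~crit & start): least fixpoint, start Z0 = {2}, add states with every successor in Z. Already a fixed point.
Sat(AF (~crit & start)) = {2}
A[(start & crit) U AF (~crit & start)]: least fixpoint, start Z0 = Sat(AF (~crit & start)) = {2}, add states in Sat(start & crit) with every successor in Z. Already a fixed point.
Sat(A[(start & crit) U AF (~crit & start)]) = {2}
|Sat(A[(start & crit) U AF (~crit & start)])| = |{2}| = 1.

1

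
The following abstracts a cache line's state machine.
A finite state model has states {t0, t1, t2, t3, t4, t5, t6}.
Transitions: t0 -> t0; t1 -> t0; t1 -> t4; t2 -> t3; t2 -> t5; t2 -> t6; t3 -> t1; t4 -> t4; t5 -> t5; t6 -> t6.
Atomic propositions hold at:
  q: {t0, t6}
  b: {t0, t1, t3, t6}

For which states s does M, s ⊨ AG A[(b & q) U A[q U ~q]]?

Sat(b & q) = {t0, t6}
Sat(~q) = {t1, t2, t3, t4, t5}
A[q U ~q]: least fixpoint, start Z0 = Sat(~q) = {t1, t2, t3, t4, t5}, add states in Sat(q) with every successor in Z. Already a fixed point.
Sat(A[q U ~q]) = {t1, t2, t3, t4, t5}
A[(b & q) U A[q U ~q]]: least fixpoint, start Z0 = Sat(A[q U ~q]) = {t1, t2, t3, t4, t5}, add states in Sat(b & q) with every successor in Z. Already a fixed point.
Sat(A[(b & q) U A[q U ~q]]) = {t1, t2, t3, t4, t5}
AG A[(b & q) U A[q U ~q]]: greatest fixpoint, start Z0 = {t1, t2, t3, t4, t5}, keep only states in Sat with every successor in Z. Z1 = {t3, t4, t5}; Z2 = {t4, t5}; fixed.
Sat(AG A[(b & q) U A[q U ~q]]) = {t4, t5}

{t4, t5}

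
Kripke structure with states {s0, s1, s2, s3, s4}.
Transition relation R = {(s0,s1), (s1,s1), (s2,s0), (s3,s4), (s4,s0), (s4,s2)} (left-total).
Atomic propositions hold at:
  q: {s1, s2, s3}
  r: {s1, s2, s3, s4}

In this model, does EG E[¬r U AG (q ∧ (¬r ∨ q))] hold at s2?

Sat(¬r) = {s0}
Sat(¬r ∨ q) = {s0, s1, s2, s3}
Sat(q ∧ (¬r ∨ q)) = {s1, s2, s3}
AG (q ∧ (¬r ∨ q)): greatest fixpoint, start Z0 = {s1, s2, s3}, keep only states in Sat with every successor in Z. Z1 = {s1}; fixed.
Sat(AG (q ∧ (¬r ∨ q))) = {s1}
E[¬r U AG (q ∧ (¬r ∨ q))]: least fixpoint, start Z0 = Sat(AG (q ∧ (¬r ∨ q))) = {s1}, add states in Sat(¬r) with some successor in Z. Z1 = {s0, s1}; fixed.
Sat(E[¬r U AG (q ∧ (¬r ∨ q))]) = {s0, s1}
EG E[¬r U AG (q ∧ (¬r ∨ q))]: greatest fixpoint, start Z0 = {s0, s1}, keep only states in Sat with some successor in Z. Already a fixed point.
Sat(EG E[¬r U AG (q ∧ (¬r ∨ q))]) = {s0, s1}
s2 ∉ Sat(EG E[¬r U AG (q ∧ (¬r ∨ q))]) = {s0, s1}, so the formula does not hold at s2.

No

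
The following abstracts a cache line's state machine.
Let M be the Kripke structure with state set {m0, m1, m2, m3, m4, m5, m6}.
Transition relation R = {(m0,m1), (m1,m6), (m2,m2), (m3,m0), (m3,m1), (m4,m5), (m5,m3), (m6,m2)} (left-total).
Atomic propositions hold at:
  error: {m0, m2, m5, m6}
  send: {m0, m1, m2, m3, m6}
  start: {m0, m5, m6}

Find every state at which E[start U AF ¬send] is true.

Sat(¬send) = {m4, m5}
AF ¬send: least fixpoint, start Z0 = {m4, m5}, add states with every successor in Z. Already a fixed point.
Sat(AF ¬send) = {m4, m5}
E[start U AF ¬send]: least fixpoint, start Z0 = Sat(AF ¬send) = {m4, m5}, add states in Sat(start) with some successor in Z. Already a fixed point.
Sat(E[start U AF ¬send]) = {m4, m5}

{m4, m5}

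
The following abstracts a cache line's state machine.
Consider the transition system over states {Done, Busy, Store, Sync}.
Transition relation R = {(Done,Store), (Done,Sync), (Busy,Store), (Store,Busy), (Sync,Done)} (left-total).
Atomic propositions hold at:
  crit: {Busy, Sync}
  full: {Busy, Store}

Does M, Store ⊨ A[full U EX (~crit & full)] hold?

Yes

Sat(~crit) = {Done, Store}
Sat(~crit & full) = {Store}
Sat(EX (~crit & full)) = {s : some successor in {Store}} = {Done, Busy}
A[full U EX (~crit & full)]: least fixpoint, start Z0 = Sat(EX (~crit & full)) = {Done, Busy}, add states in Sat(full) with every successor in Z. Z1 = {Done, Busy, Store}; fixed.
Sat(A[full U EX (~crit & full)]) = {Done, Busy, Store}
Store ∈ Sat(A[full U EX (~crit & full)]) = {Done, Busy, Store}, so the formula holds at Store.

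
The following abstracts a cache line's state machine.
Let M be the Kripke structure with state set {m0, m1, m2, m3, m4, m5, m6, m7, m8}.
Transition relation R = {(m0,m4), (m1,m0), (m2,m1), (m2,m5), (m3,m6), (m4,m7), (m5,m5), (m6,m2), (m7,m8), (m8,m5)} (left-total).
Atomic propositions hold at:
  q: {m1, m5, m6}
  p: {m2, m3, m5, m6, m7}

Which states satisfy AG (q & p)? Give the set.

{m5}

Sat(q & p) = {m5, m6}
AG (q & p): greatest fixpoint, start Z0 = {m5, m6}, keep only states in Sat with every successor in Z. Z1 = {m5}; fixed.
Sat(AG (q & p)) = {m5}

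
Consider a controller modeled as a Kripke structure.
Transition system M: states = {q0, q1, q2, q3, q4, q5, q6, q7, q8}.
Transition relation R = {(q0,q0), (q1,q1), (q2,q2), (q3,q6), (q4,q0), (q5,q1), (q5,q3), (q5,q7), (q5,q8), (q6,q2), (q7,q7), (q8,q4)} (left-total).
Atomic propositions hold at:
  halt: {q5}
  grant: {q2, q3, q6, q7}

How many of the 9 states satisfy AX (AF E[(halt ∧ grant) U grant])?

Sat(halt ∧ grant) = ∅
E[(halt ∧ grant) U grant]: least fixpoint, start Z0 = Sat(grant) = {q2, q3, q6, q7}, add states in Sat(halt ∧ grant) with some successor in Z. Already a fixed point.
Sat(E[(halt ∧ grant) U grant]) = {q2, q3, q6, q7}
AF E[(halt ∧ grant) U grant]: least fixpoint, start Z0 = {q2, q3, q6, q7}, add states with every successor in Z. Already a fixed point.
Sat(AF E[(halt ∧ grant) U grant]) = {q2, q3, q6, q7}
Sat(AX (AF E[(halt ∧ grant) U grant])) = {s : every successor in {q2, q3, q6, q7}} = {q2, q3, q6, q7}
|Sat(AX (AF E[(halt ∧ grant) U grant]))| = |{q2, q3, q6, q7}| = 4.

4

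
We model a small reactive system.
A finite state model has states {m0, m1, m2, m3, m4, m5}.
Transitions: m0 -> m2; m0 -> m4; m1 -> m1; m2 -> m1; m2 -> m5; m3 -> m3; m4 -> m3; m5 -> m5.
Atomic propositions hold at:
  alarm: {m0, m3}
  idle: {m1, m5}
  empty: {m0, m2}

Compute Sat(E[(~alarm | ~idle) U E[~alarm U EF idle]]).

{m0, m1, m2, m5}

Sat(~alarm) = {m1, m2, m4, m5}
Sat(~idle) = {m0, m2, m3, m4}
Sat(~alarm | ~idle) = {m0, m1, m2, m3, m4, m5}
EF idle: least fixpoint, start Z0 = {m1, m5}, add states with some successor in Z. Z1 = {m1, m2, m5}; Z2 = {m0, m1, m2, m5}; fixed.
Sat(EF idle) = {m0, m1, m2, m5}
E[~alarm U EF idle]: least fixpoint, start Z0 = Sat(EF idle) = {m0, m1, m2, m5}, add states in Sat(~alarm) with some successor in Z. Already a fixed point.
Sat(E[~alarm U EF idle]) = {m0, m1, m2, m5}
E[(~alarm | ~idle) U E[~alarm U EF idle]]: least fixpoint, start Z0 = Sat(E[~alarm U EF idle]) = {m0, m1, m2, m5}, add states in Sat(~alarm | ~idle) with some successor in Z. Already a fixed point.
Sat(E[(~alarm | ~idle) U E[~alarm U EF idle]]) = {m0, m1, m2, m5}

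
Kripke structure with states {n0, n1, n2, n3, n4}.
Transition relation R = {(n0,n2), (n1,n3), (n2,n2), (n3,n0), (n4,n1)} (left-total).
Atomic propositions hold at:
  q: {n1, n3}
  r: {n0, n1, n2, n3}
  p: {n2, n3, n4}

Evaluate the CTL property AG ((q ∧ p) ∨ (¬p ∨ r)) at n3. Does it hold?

Sat(q ∧ p) = {n3}
Sat(¬p) = {n0, n1}
Sat(¬p ∨ r) = {n0, n1, n2, n3}
Sat((q ∧ p) ∨ (¬p ∨ r)) = {n0, n1, n2, n3}
AG ((q ∧ p) ∨ (¬p ∨ r)): greatest fixpoint, start Z0 = {n0, n1, n2, n3}, keep only states in Sat with every successor in Z. Already a fixed point.
Sat(AG ((q ∧ p) ∨ (¬p ∨ r))) = {n0, n1, n2, n3}
n3 ∈ Sat(AG ((q ∧ p) ∨ (¬p ∨ r))) = {n0, n1, n2, n3}, so the formula holds at n3.

Yes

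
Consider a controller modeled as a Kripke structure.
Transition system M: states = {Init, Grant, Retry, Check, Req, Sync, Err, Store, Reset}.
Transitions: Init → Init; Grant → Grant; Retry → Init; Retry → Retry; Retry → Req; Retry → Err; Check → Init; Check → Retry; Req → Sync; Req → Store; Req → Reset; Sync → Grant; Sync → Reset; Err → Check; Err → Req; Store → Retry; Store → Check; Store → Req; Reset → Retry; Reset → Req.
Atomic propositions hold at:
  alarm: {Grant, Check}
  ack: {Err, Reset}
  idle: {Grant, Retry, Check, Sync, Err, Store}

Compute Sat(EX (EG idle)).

{Grant, Retry, Check, Req, Sync, Err, Store, Reset}

EG idle: greatest fixpoint, start Z0 = {Grant, Retry, Check, Sync, Err, Store}, keep only states in Sat with some successor in Z. Already a fixed point.
Sat(EG idle) = {Grant, Retry, Check, Sync, Err, Store}
Sat(EX (EG idle)) = {s : some successor in {Grant, Retry, Check, Sync, Err, Store}} = {Grant, Retry, Check, Req, Sync, Err, Store, Reset}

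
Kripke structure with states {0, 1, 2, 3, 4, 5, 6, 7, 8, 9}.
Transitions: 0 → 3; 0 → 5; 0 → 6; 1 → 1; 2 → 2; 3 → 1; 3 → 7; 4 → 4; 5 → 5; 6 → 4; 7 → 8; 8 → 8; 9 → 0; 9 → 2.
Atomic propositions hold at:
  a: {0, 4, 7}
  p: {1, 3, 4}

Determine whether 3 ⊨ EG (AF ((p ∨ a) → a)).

Sat(p ∨ a) = {0, 1, 3, 4, 7}
Sat((p ∨ a) → a) = {0, 2, 4, 5, 6, 7, 8, 9}
AF ((p ∨ a) → a): least fixpoint, start Z0 = {0, 2, 4, 5, 6, 7, 8, 9}, add states with every successor in Z. Already a fixed point.
Sat(AF ((p ∨ a) → a)) = {0, 2, 4, 5, 6, 7, 8, 9}
EG (AF ((p ∨ a) → a)): greatest fixpoint, start Z0 = {0, 2, 4, 5, 6, 7, 8, 9}, keep only states in Sat with some successor in Z. Already a fixed point.
Sat(EG (AF ((p ∨ a) → a))) = {0, 2, 4, 5, 6, 7, 8, 9}
3 ∉ Sat(EG (AF ((p ∨ a) → a))) = {0, 2, 4, 5, 6, 7, 8, 9}, so the formula does not hold at 3.

No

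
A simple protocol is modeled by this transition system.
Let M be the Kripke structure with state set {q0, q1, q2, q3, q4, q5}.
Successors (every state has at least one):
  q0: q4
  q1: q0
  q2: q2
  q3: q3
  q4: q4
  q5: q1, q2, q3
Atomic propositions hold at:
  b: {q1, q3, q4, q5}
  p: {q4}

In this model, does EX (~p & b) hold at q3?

Yes

Sat(~p) = {q0, q1, q2, q3, q5}
Sat(~p & b) = {q1, q3, q5}
Sat(EX (~p & b)) = {s : some successor in {q1, q3, q5}} = {q3, q5}
q3 ∈ Sat(EX (~p & b)) = {q3, q5}, so the formula holds at q3.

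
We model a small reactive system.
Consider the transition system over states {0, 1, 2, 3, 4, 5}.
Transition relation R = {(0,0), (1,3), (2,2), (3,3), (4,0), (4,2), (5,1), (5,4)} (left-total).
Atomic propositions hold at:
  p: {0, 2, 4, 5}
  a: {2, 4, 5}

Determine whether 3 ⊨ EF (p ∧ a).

Sat(p ∧ a) = {2, 4, 5}
EF (p ∧ a): least fixpoint, start Z0 = {2, 4, 5}, add states with some successor in Z. Already a fixed point.
Sat(EF (p ∧ a)) = {2, 4, 5}
3 ∉ Sat(EF (p ∧ a)) = {2, 4, 5}, so the formula does not hold at 3.

No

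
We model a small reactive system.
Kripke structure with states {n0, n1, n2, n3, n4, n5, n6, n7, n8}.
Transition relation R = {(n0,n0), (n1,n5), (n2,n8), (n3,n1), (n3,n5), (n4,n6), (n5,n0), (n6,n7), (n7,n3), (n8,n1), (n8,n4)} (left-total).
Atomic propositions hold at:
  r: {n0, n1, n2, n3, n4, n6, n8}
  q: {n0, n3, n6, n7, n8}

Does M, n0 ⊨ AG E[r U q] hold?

E[r U q]: least fixpoint, start Z0 = Sat(q) = {n0, n3, n6, n7, n8}, add states in Sat(r) with some successor in Z. Z1 = {n0, n2, n3, n4, n6, n7, n8}; fixed.
Sat(E[r U q]) = {n0, n2, n3, n4, n6, n7, n8}
AG E[r U q]: greatest fixpoint, start Z0 = {n0, n2, n3, n4, n6, n7, n8}, keep only states in Sat with every successor in Z. Z1 = {n0, n2, n4, n6, n7}; Z2 = {n0, n4, n6}; Z3 = {n0, n4}; Z4 = {n0}; fixed.
Sat(AG E[r U q]) = {n0}
n0 ∈ Sat(AG E[r U q]) = {n0}, so the formula holds at n0.

Yes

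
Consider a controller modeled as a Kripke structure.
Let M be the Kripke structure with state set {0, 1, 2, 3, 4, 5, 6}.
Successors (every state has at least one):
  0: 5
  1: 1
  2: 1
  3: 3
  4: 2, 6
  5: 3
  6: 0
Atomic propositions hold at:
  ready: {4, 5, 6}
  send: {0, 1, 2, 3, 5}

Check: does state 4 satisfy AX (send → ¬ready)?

Yes

Sat(¬ready) = {0, 1, 2, 3}
Sat(send → ¬ready) = {0, 1, 2, 3, 4, 6}
Sat(AX (send → ¬ready)) = {s : every successor in {0, 1, 2, 3, 4, 6}} = {1, 2, 3, 4, 5, 6}
4 ∈ Sat(AX (send → ¬ready)) = {1, 2, 3, 4, 5, 6}, so the formula holds at 4.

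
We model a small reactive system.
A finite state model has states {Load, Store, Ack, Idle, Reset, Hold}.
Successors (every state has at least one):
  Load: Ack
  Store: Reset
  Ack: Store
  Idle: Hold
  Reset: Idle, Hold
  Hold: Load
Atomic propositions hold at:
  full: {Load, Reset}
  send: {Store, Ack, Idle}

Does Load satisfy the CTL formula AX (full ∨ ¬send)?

Sat(¬send) = {Load, Reset, Hold}
Sat(full ∨ ¬send) = {Load, Reset, Hold}
Sat(AX (full ∨ ¬send)) = {s : every successor in {Load, Reset, Hold}} = {Store, Idle, Hold}
Load ∉ Sat(AX (full ∨ ¬send)) = {Store, Idle, Hold}, so the formula does not hold at Load.

No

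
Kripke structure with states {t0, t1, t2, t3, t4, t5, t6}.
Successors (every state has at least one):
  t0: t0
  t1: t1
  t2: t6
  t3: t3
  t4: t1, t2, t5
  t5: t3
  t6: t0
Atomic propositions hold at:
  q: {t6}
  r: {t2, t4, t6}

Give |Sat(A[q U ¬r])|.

Sat(¬r) = {t0, t1, t3, t5}
A[q U ¬r]: least fixpoint, start Z0 = Sat(¬r) = {t0, t1, t3, t5}, add states in Sat(q) with every successor in Z. Z1 = {t0, t1, t3, t5, t6}; fixed.
Sat(A[q U ¬r]) = {t0, t1, t3, t5, t6}
|Sat(A[q U ¬r])| = |{t0, t1, t3, t5, t6}| = 5.

5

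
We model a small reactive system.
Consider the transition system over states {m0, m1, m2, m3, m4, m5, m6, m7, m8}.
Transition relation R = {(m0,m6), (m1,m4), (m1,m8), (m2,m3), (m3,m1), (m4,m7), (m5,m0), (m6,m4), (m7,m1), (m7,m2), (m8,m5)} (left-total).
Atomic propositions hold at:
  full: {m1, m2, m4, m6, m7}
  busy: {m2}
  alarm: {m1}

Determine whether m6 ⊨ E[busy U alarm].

No

E[busy U alarm]: least fixpoint, start Z0 = Sat(alarm) = {m1}, add states in Sat(busy) with some successor in Z. Already a fixed point.
Sat(E[busy U alarm]) = {m1}
m6 ∉ Sat(E[busy U alarm]) = {m1}, so the formula does not hold at m6.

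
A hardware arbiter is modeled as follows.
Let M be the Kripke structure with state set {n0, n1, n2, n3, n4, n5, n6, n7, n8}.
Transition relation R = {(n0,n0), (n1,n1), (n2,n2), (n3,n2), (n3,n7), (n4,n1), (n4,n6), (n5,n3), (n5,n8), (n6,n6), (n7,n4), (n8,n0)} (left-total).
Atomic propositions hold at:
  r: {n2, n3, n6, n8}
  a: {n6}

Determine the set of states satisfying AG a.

AG a: greatest fixpoint, start Z0 = {n6}, keep only states in Sat with every successor in Z. Already a fixed point.
Sat(AG a) = {n6}

{n6}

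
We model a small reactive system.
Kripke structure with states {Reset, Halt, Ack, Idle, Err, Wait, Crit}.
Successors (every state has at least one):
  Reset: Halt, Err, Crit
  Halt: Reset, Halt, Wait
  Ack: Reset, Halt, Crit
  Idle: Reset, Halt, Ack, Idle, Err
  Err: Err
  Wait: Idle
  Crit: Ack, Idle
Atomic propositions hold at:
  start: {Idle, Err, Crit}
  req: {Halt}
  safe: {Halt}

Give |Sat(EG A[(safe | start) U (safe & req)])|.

Sat(safe | start) = {Halt, Idle, Err, Crit}
Sat(safe & req) = {Halt}
A[(safe | start) U (safe & req)]: least fixpoint, start Z0 = Sat((safe & req)) = {Halt}, add states in Sat(safe | start) with every successor in Z. Already a fixed point.
Sat(A[(safe | start) U (safe & req)]) = {Halt}
EG A[(safe | start) U (safe & req)]: greatest fixpoint, start Z0 = {Halt}, keep only states in Sat with some successor in Z. Already a fixed point.
Sat(EG A[(safe | start) U (safe & req)]) = {Halt}
|Sat(EG A[(safe | start) U (safe & req)])| = |{Halt}| = 1.

1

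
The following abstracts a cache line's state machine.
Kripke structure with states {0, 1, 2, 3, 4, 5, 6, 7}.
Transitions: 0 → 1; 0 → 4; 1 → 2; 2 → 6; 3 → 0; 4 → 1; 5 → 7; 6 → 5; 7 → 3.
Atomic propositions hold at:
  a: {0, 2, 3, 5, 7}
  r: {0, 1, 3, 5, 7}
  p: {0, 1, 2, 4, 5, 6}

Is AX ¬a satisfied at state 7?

No

Sat(¬a) = {1, 4, 6}
Sat(AX ¬a) = {s : every successor in {1, 4, 6}} = {0, 2, 4}
7 ∉ Sat(AX ¬a) = {0, 2, 4}, so the formula does not hold at 7.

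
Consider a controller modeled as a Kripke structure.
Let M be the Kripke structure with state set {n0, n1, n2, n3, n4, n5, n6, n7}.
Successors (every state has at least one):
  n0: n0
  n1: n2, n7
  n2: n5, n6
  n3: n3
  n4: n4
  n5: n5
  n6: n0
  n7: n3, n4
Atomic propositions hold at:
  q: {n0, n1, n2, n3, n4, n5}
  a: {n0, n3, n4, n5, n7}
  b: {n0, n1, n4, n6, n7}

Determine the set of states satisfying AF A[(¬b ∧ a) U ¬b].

Sat(¬b) = {n2, n3, n5}
Sat(¬b ∧ a) = {n3, n5}
A[(¬b ∧ a) U ¬b]: least fixpoint, start Z0 = Sat(¬b) = {n2, n3, n5}, add states in Sat(¬b ∧ a) with every successor in Z. Already a fixed point.
Sat(A[(¬b ∧ a) U ¬b]) = {n2, n3, n5}
AF A[(¬b ∧ a) U ¬b]: least fixpoint, start Z0 = {n2, n3, n5}, add states with every successor in Z. Already a fixed point.
Sat(AF A[(¬b ∧ a) U ¬b]) = {n2, n3, n5}

{n2, n3, n5}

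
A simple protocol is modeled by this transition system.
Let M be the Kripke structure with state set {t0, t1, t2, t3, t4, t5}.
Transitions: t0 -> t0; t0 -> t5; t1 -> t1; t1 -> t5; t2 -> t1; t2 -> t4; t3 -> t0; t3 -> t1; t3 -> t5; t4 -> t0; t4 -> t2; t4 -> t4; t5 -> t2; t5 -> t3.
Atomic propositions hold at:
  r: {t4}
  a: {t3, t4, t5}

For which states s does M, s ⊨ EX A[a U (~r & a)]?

Sat(~r) = {t0, t1, t2, t3, t5}
Sat(~r & a) = {t3, t5}
A[a U (~r & a)]: least fixpoint, start Z0 = Sat((~r & a)) = {t3, t5}, add states in Sat(a) with every successor in Z. Already a fixed point.
Sat(A[a U (~r & a)]) = {t3, t5}
Sat(EX A[a U (~r & a)]) = {s : some successor in {t3, t5}} = {t0, t1, t3, t5}

{t0, t1, t3, t5}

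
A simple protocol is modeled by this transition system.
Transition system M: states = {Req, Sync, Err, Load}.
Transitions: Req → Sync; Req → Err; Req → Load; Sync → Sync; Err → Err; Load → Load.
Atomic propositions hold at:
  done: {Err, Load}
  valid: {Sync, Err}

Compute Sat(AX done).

Sat(AX done) = {s : every successor in {Err, Load}} = {Err, Load}

{Err, Load}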